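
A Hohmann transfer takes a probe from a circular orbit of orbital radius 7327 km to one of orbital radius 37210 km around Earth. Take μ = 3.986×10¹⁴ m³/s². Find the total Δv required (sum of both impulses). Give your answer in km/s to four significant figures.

Δv_total ≈ 3.554 km/s

r₁ = 7327 km = 7.327×10⁶ m.
r₂ = 37210 km = 3.721×10⁷ m.
Transfer ellipse a_t = (r₁ + r₂)/2 = 2.227×10⁷ m.
At r₁: circular v_c1 = √(μ/r₁) = 7376 m/s; transfer-perigee v_p = √[μ(2/r₁ − 1/a_t)] = 9534 m/s.
Δv₁ = v_p − v_c1 = 2159 m/s.
At r₂: circular v_c2 = √(μ/r₂) = 3273 m/s; transfer-apogee v_a = √[μ(2/r₂ − 1/a_t)] = 1877 m/s.
Δv₂ = v_c2 − v_a = 1396 m/s.
Total Δv = Δv₁ + Δv₂ = 3554 m/s = 3.554 km/s.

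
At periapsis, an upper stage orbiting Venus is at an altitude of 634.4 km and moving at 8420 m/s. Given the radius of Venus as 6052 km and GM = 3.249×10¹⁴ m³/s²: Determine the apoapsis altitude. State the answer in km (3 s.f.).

apoapsis altitude ≈ 12000 km

r_p = 6052 + 634.4 = 6686.4 km = 6.686×10⁶ m.
Specific energy ε = v²/2 − μ/r = -1.314×10⁷ J/kg, so a = −μ/(2ε) = 1.236×10⁷ m.
The apsides satisfy r_p + r_a = 2a, so the apoapsis radius is 2a − r_p = 1.803×10⁷ m = 18034 km.
Apoapsis altitude = 18034 − 6052 = 11982 km.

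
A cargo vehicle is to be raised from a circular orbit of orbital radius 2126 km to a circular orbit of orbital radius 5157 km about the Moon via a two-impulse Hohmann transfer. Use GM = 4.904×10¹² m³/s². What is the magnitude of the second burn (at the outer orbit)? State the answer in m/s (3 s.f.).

Δv ≈ 230 m/s

r₁ = 2126 km = 2.126×10⁶ m.
r₂ = 5157 km = 5.157×10⁶ m.
Transfer ellipse a_t = (r₁ + r₂)/2 = 3.642×10⁶ m.
At r₁: circular v_c1 = √(μ/r₁) = 1519 m/s; transfer-perilune v_p = √[μ(2/r₁ − 1/a_t)] = 1807 m/s.
At r₂: circular v_c2 = √(μ/r₂) = 975.2 m/s; transfer-apolune v_a = √[μ(2/r₂ − 1/a_t)] = 745.1 m/s.
Δv₂ = v_c2 − v_a = 230.1 m/s.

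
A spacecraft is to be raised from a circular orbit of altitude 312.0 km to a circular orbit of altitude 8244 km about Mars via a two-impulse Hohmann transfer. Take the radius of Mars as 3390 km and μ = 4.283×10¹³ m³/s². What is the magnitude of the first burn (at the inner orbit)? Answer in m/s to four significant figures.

r₁ = 3390 + 312.0 = 3702.0 km = 3.7020×10⁶ m.
r₂ = 3390 + 8244 = 11634 km = 1.1634×10⁷ m.
Transfer ellipse a_t = (r₁ + r₂)/2 = 7.668×10⁶ m.
At r₁: circular v_c1 = √(μ/r₁) = 3401 m/s; transfer-periapsis v_p = √[μ(2/r₁ − 1/a_t)] = 4190 m/s.
Δv₁ = v_p − v_c1 = 788.3 m/s.

Δv ≈ 788.3 m/s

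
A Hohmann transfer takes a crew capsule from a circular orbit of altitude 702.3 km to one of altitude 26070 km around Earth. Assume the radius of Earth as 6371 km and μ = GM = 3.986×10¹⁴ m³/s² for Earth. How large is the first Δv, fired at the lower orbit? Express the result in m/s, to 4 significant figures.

r₁ = 6371 + 702.3 = 7073.3 km = 7.0733×10⁶ m.
r₂ = 6371 + 26070 = 32441 km = 3.2441×10⁷ m.
Transfer ellipse a_t = (r₁ + r₂)/2 = 1.976×10⁷ m.
At r₁: circular v_c1 = √(μ/r₁) = 7507 m/s; transfer-perigee v_p = √[μ(2/r₁ − 1/a_t)] = 9619 m/s.
Δv₁ = v_p − v_c1 = 2112 m/s.

Δv ≈ 2112 m/s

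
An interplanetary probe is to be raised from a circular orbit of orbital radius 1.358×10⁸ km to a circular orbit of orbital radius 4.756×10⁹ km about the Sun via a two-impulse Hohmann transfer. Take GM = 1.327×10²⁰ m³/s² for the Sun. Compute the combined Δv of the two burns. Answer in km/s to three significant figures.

r₁ = 1.358×10⁸ km = 1.358×10¹¹ m.
r₂ = 4.756×10⁹ km = 4.756×10¹² m.
Transfer ellipse a_t = (r₁ + r₂)/2 = 2.446×10¹² m.
At r₁: circular v_c1 = √(μ/r₁) = 31260 m/s; transfer-perihelion v_p = √[μ(2/r₁ − 1/a_t)] = 43590 m/s.
Δv₁ = v_p − v_c1 = 12330 m/s.
At r₂: circular v_c2 = √(μ/r₂) = 5282 m/s; transfer-aphelion v_a = √[μ(2/r₂ − 1/a_t)] = 1245 m/s.
Δv₂ = v_c2 − v_a = 4038 m/s.
Total Δv = Δv₁ + Δv₂ = 16370 m/s = 16.37 km/s.

Δv_total ≈ 16.4 km/s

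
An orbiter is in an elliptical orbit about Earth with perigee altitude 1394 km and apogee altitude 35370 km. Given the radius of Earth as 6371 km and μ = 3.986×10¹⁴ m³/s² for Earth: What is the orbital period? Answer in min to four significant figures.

T ≈ 646.0 min

r_p = 6371 + 1394 = 7765.0 km = 7.7650×10⁶ m.
r_a = 6371 + 35370 = 41741 km = 4.1741×10⁷ m.
Semi-major axis a = (r_p + r_a)/2 = (7765.0 + 41741)/2 = 24753 km = 2.475×10⁷ m.
By Kepler's third law T = 2π√(a³/μ) = 2π × 6.168×10³ = 3.876×10⁴ s.
= 646.0 min.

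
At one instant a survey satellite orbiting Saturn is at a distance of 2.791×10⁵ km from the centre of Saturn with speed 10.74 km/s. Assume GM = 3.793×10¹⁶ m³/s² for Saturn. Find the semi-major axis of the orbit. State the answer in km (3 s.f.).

r = 2.791×10⁸ m.
Specific orbital energy ε = v²/2 − μ/r = (10740)²/2 − 3.793×10¹⁶/2.791×10⁸ = -7.823×10⁷ J/kg.
Since ε = −μ/(2a), a = −μ/(2ε) = 2.424×10⁸ m = 2.4243×10⁵ km.

a ≈ 2.42×10⁵ km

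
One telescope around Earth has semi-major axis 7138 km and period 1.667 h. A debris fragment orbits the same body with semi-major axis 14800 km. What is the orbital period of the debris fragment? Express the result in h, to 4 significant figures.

T₂ ≈ 4.977 h

Kepler's third law: T² ∝ a³, so T₂ = T₁ (a₂/a₁)^(3/2).
a₂/a₁ = 2.073, (a₂/a₁)^(3/2) = 2.986.
T₂ = 1.667 × 2.986 = 4.977 h.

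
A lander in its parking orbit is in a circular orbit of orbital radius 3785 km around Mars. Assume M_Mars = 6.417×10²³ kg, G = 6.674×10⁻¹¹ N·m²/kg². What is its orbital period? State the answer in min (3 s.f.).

μ = GM = 6.674×10⁻¹¹ × 6.417×10²³ = 4.283×10¹³ m³/s².
r = 3785 km = 3.785×10⁶ m.
Kepler's third law: T = 2π√(r³/μ) = 2π√((3.785×10⁶)³ / 4.283×10¹³).
r³/μ = 1.266×10⁶ s², so T = 2π × 1.125×10³ = 7.070×10³ s.
Converting: 7.070×10³ s ÷ 60.00 = 117.8 min.

T ≈ 118 min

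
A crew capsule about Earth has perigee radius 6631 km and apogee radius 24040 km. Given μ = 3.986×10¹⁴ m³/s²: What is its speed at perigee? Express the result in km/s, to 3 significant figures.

Semi-major axis a = (r_p + r_a)/2 = 15336 km = 1.534×10⁷ m.
Vis-viva: v² = μ(2/r − 1/a) = 3.986×10¹⁴ × (3.016×10⁻⁷ − 6.521×10⁻⁸) = 9.423×10⁷ m²/s².
v = 9707 m/s = 9.707 km/s.

v ≈ 9.71 km/s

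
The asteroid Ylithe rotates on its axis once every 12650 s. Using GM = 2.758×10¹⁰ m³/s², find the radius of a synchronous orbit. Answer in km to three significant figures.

r_sync ≈ 482 km

A synchronous orbit has period T, so by Kepler's third law a = (μT²/4π²)^(1/3).
μT²/4π² = 2.758×10¹⁰ × (1.265×10⁴)² / 39.48 = 1.118×10¹⁷ m³.
a = 4.817×10⁵ m = 481.73 km.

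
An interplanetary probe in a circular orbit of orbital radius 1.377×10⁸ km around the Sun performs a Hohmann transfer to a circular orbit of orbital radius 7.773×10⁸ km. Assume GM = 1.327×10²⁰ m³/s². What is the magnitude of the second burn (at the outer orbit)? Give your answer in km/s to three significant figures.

r₁ = 1.377×10⁸ km = 1.377×10¹¹ m.
r₂ = 7.773×10⁸ km = 7.773×10¹¹ m.
Transfer ellipse a_t = (r₁ + r₂)/2 = 4.575×10¹¹ m.
At r₁: circular v_c1 = √(μ/r₁) = 31040 m/s; transfer-perihelion v_p = √[μ(2/r₁ − 1/a_t)] = 40460 m/s.
At r₂: circular v_c2 = √(μ/r₂) = 13070 m/s; transfer-aphelion v_a = √[μ(2/r₂ − 1/a_t)] = 7168 m/s.
Δv₂ = v_c2 − v_a = 5898 m/s.
= 5.898 km/s.

Δv ≈ 5.90 km/s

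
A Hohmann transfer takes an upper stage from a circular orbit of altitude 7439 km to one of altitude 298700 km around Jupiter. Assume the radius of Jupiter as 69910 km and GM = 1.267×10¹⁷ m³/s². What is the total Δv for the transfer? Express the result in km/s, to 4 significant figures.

r₁ = 69910 + 7439 = 77349 km = 7.7349×10⁷ m.
r₂ = 69910 + 298700 = 368610 km = 3.6861×10⁸ m.
Transfer ellipse a_t = (r₁ + r₂)/2 = 2.230×10⁸ m.
At r₁: circular v_c1 = √(μ/r₁) = 40470 m/s; transfer-perijove v_p = √[μ(2/r₁ − 1/a_t)] = 52040 m/s.
Δv₁ = v_p − v_c1 = 11560 m/s.
At r₂: circular v_c2 = √(μ/r₂) = 18540 m/s; transfer-apojove v_a = √[μ(2/r₂ − 1/a_t)] = 10920 m/s.
Δv₂ = v_c2 − v_a = 7620 m/s.
Total Δv = Δv₁ + Δv₂ = 19180 m/s = 19.18 km/s.

Δv_total ≈ 19.18 km/s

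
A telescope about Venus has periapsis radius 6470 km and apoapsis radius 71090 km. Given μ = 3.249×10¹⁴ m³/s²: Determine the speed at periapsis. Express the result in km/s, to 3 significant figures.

v ≈ 9.59 km/s

Semi-major axis a = (r_p + r_a)/2 = 38780 km = 3.878×10⁷ m.
Vis-viva: v² = μ(2/r − 1/a) = 3.249×10¹⁴ × (3.091×10⁻⁷ − 2.579×10⁻⁸) = 9.205×10⁷ m²/s².
v = 9595 m/s = 9.595 km/s.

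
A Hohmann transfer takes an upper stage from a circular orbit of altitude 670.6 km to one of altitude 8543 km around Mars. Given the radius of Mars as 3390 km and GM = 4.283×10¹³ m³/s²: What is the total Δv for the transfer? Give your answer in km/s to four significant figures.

r₁ = 3390 + 670.6 = 4060.6 km = 4.0606×10⁶ m.
r₂ = 3390 + 8543 = 11933 km = 1.1933×10⁷ m.
Transfer ellipse a_t = (r₁ + r₂)/2 = 7.997×10⁶ m.
At r₁: circular v_c1 = √(μ/r₁) = 3248 m/s; transfer-periapsis v_p = √[μ(2/r₁ − 1/a_t)] = 3967 m/s.
Δv₁ = v_p − v_c1 = 719.6 m/s.
At r₂: circular v_c2 = √(μ/r₂) = 1895 m/s; transfer-apoapsis v_a = √[μ(2/r₂ − 1/a_t)] = 1350 m/s.
Δv₂ = v_c2 − v_a = 544.5 m/s.
Total Δv = Δv₁ + Δv₂ = 1264 m/s = 1.264 km/s.

Δv_total ≈ 1.264 km/s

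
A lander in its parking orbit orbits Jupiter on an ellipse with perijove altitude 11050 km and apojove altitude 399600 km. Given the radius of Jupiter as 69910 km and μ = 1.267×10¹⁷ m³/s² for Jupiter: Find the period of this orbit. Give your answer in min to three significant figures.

T ≈ 1340 min

r_p = 69910 + 11050 = 80960 km = 8.0960×10⁷ m.
r_a = 69910 + 399600 = 469510 km = 4.6951×10⁸ m.
Semi-major axis a = (r_p + r_a)/2 = (80960 + 4.6951×10⁵)/2 = 2.7524×10⁵ km = 2.752×10⁸ m.
By Kepler's third law T = 2π√(a³/μ) = 2π × 1.283×10⁴ = 8.060×10⁴ s.
= 1343 min.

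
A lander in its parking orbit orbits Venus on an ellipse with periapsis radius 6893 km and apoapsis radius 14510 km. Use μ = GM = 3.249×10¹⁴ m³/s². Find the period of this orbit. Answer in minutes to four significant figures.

Semi-major axis a = (r_p + r_a)/2 = (6893.0 + 14510)/2 = 10702 km = 1.070×10⁷ m.
By Kepler's third law T = 2π√(a³/μ) = 2π × 1.942×10³ = 1.220×10⁴ s.
= 203.4 minutes.

T ≈ 203.4 minutes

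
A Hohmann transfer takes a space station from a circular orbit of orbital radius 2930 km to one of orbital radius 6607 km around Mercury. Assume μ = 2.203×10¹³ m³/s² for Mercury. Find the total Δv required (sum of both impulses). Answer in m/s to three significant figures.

Δv_total ≈ 880 m/s

r₁ = 2930 km = 2.930×10⁶ m.
r₂ = 6607 km = 6.607×10⁶ m.
Transfer ellipse a_t = (r₁ + r₂)/2 = 4.768×10⁶ m.
At r₁: circular v_c1 = √(μ/r₁) = 2742 m/s; transfer-periherm v_p = √[μ(2/r₁ − 1/a_t)] = 3228 m/s.
Δv₁ = v_p − v_c1 = 485.6 m/s.
At r₂: circular v_c2 = √(μ/r₂) = 1826 m/s; transfer-apoherm v_a = √[μ(2/r₂ − 1/a_t)] = 1431 m/s.
Δv₂ = v_c2 − v_a = 394.7 m/s.
Total Δv = Δv₁ + Δv₂ = 880.3 m/s.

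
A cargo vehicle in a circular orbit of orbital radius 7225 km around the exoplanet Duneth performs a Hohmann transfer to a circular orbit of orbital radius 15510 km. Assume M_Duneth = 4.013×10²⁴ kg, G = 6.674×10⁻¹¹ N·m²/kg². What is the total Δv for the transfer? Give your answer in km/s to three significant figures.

Δv_total ≈ 1.87 km/s

μ = GM = 6.674×10⁻¹¹ × 4.013×10²⁴ = 2.678×10¹⁴ m³/s².
r₁ = 7225 km = 7.225×10⁶ m.
r₂ = 15510 km = 1.551×10⁷ m.
Transfer ellipse a_t = (r₁ + r₂)/2 = 1.137×10⁷ m.
At r₁: circular v_c1 = √(μ/r₁) = 6088 m/s; transfer-periapsis v_p = √[μ(2/r₁ − 1/a_t)] = 7112 m/s.
Δv₁ = v_p − v_c1 = 1023 m/s.
At r₂: circular v_c2 = √(μ/r₂) = 4155 m/s; transfer-apoapsis v_a = √[μ(2/r₂ − 1/a_t)] = 3313 m/s.
Δv₂ = v_c2 − v_a = 842.6 m/s.
Total Δv = Δv₁ + Δv₂ = 1866 m/s = 1.866 km/s.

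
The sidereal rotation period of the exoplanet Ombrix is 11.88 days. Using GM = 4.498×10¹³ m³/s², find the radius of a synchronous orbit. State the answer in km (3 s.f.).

r_sync ≈ 1.06×10⁵ km

T = 11.88 days = 1.026×10⁶ s.
A synchronous orbit has period T, so by Kepler's third law a = (μT²/4π²)^(1/3).
μT²/4π² = 4.498×10¹³ × (1.026×10⁶)² / 39.48 = 1.200×10²⁴ m³.
a = 1.063×10⁸ m = 1.0628×10⁵ km.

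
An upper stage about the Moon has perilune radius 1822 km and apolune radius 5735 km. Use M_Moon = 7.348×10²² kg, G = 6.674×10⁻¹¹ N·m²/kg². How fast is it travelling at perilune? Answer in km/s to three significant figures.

μ = GM = 6.674×10⁻¹¹ × 7.348×10²² = 4.904×10¹² m³/s².
Semi-major axis a = (r_p + r_a)/2 = 3778.5 km = 3.778×10⁶ m.
Vis-viva: v² = μ(2/r − 1/a) = 4.904×10¹² × (1.098×10⁻⁶ − 2.647×10⁻⁷) = 4.085×10⁶ m²/s².
v = 2021 m/s = 2.021 km/s.

v ≈ 2.02 km/s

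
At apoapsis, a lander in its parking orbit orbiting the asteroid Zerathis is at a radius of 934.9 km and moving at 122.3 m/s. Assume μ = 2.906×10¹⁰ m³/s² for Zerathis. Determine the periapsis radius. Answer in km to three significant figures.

r_a = 9.349×10⁵ m.
Specific energy ε = v²/2 − μ/r = -2.360×10⁴ J/kg, so a = −μ/(2ε) = 6.156×10⁵ m.
The apsides satisfy r_p + r_a = 2a, so the periapsis radius is 2a − r_a = 2.962×10⁵ m = 296.20 km.

periapsis radius ≈ 296 km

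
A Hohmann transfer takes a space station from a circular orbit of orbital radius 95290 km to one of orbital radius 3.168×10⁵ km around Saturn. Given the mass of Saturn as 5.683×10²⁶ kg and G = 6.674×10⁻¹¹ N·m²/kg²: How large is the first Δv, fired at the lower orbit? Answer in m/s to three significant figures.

μ = GM = 6.674×10⁻¹¹ × 5.683×10²⁶ = 3.793×10¹⁶ m³/s².
r₁ = 95290 km = 9.529×10⁷ m.
r₂ = 3.168×10⁵ km = 3.168×10⁸ m.
Transfer ellipse a_t = (r₁ + r₂)/2 = 2.060×10⁸ m.
At r₁: circular v_c1 = √(μ/r₁) = 19950 m/s; transfer-perikrone v_p = √[μ(2/r₁ − 1/a_t)] = 24740 m/s.
Δv₁ = v_p − v_c1 = 4788 m/s.

Δv ≈ 4790 m/s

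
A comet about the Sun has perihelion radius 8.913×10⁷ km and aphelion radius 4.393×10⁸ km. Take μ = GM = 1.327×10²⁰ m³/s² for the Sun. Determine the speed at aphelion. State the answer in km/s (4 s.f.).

Semi-major axis a = (r_p + r_a)/2 = 2.6422×10⁸ km = 2.642×10¹¹ m.
Vis-viva: v² = μ(2/r − 1/a) = 1.327×10²⁰ × (4.553×10⁻¹² − 3.785×10⁻¹²) = 1.019×10⁸ m²/s².
v = 10090 m/s = 10.09 km/s.

v ≈ 10.09 km/s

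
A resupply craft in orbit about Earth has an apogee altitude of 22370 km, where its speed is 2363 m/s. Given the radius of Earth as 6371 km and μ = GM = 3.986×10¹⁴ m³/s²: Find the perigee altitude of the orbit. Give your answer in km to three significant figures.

r_a = 6371 + 22370 = 28741 km = 2.874×10⁷ m.
Specific energy ε = v²/2 − μ/r = -1.108×10⁷ J/kg, so a = −μ/(2ε) = 1.799×10⁷ m.
The apsides satisfy r_p + r_a = 2a, so the perigee radius is 2a − r_a = 7.244×10⁶ m = 7244.1 km.
Perigee altitude = 7244.1 − 6371 = 873.11 km.

perigee altitude ≈ 873 km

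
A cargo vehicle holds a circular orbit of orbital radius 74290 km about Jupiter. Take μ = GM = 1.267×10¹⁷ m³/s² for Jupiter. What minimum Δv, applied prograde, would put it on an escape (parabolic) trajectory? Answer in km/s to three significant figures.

r = 74290 km = 7.429×10⁷ m.
Circular speed v_c = √(μ/r) = 41300 m/s.
Escape speed v_esc = √(2μ/r) = √2 × v_c = 58400 m/s.
Δv = v_esc − v_c = 17110 m/s = 17.11 km/s.

Δv ≈ 17.1 km/s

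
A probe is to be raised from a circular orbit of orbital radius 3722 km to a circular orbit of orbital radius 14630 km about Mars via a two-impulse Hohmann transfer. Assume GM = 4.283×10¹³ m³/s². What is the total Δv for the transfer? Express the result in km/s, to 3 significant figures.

Δv_total ≈ 1.51 km/s

r₁ = 3722 km = 3.722×10⁶ m.
r₂ = 14630 km = 1.463×10⁷ m.
Transfer ellipse a_t = (r₁ + r₂)/2 = 9.176×10⁶ m.
At r₁: circular v_c1 = √(μ/r₁) = 3392 m/s; transfer-periapsis v_p = √[μ(2/r₁ − 1/a_t)] = 4283 m/s.
Δv₁ = v_p − v_c1 = 891.1 m/s.
At r₂: circular v_c2 = √(μ/r₂) = 1711 m/s; transfer-apoapsis v_a = √[μ(2/r₂ − 1/a_t)] = 1090 m/s.
Δv₂ = v_c2 − v_a = 621.3 m/s.
Total Δv = Δv₁ + Δv₂ = 1512 m/s = 1.512 km/s.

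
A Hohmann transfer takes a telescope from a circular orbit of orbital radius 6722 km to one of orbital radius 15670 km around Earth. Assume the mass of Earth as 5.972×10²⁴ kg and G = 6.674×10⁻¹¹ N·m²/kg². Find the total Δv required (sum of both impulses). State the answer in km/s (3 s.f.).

Δv_total ≈ 2.55 km/s

μ = GM = 6.674×10⁻¹¹ × 5.972×10²⁴ = 3.986×10¹⁴ m³/s².
r₁ = 6722 km = 6.722×10⁶ m.
r₂ = 15670 km = 1.567×10⁷ m.
Transfer ellipse a_t = (r₁ + r₂)/2 = 1.120×10⁷ m.
At r₁: circular v_c1 = √(μ/r₁) = 7700 m/s; transfer-perigee v_p = √[μ(2/r₁ − 1/a_t)] = 9110 m/s.
Δv₁ = v_p − v_c1 = 1410 m/s.
At r₂: circular v_c2 = √(μ/r₂) = 5043 m/s; transfer-apogee v_a = √[μ(2/r₂ − 1/a_t)] = 3908 m/s.
Δv₂ = v_c2 − v_a = 1136 m/s.
Total Δv = Δv₁ + Δv₂ = 2545 m/s = 2.545 km/s.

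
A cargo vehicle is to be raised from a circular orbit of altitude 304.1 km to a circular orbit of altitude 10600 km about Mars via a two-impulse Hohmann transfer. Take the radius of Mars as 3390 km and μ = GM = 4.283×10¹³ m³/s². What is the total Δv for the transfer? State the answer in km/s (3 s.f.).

Δv_total ≈ 1.50 km/s

r₁ = 3390 + 304.1 = 3694.1 km = 3.6941×10⁶ m.
r₂ = 3390 + 10600 = 13990 km = 1.3990×10⁷ m.
Transfer ellipse a_t = (r₁ + r₂)/2 = 8.842×10⁶ m.
At r₁: circular v_c1 = √(μ/r₁) = 3405 m/s; transfer-periapsis v_p = √[μ(2/r₁ − 1/a_t)] = 4283 m/s.
Δv₁ = v_p − v_c1 = 878.0 m/s.
At r₂: circular v_c2 = √(μ/r₂) = 1750 m/s; transfer-apoapsis v_a = √[μ(2/r₂ − 1/a_t)] = 1131 m/s.
Δv₂ = v_c2 − v_a = 618.8 m/s.
Total Δv = Δv₁ + Δv₂ = 1497 m/s = 1.497 km/s.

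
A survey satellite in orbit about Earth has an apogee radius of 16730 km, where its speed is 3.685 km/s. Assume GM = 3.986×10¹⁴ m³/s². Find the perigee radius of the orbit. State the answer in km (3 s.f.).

perigee radius ≈ 6670 km

r_a = 1.673×10⁷ m.
Specific energy ε = v²/2 − μ/r = -1.704×10⁷ J/kg, so a = −μ/(2ε) = 1.170×10⁷ m.
The apsides satisfy r_p + r_a = 2a, so the perigee radius is 2a − r_a = 6.668×10⁶ m = 6667.7 km.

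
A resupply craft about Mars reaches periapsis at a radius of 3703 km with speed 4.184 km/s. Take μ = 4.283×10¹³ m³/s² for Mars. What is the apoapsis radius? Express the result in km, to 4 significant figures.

r_p = 3.703×10⁶ m.
Specific energy ε = v²/2 − μ/r = -2.813×10⁶ J/kg, so a = −μ/(2ε) = 7.612×10⁶ m.
The apsides satisfy r_p + r_a = 2a, so the apoapsis radius is 2a − r_p = 1.152×10⁷ m = 11521 km.

apoapsis radius ≈ 11520 km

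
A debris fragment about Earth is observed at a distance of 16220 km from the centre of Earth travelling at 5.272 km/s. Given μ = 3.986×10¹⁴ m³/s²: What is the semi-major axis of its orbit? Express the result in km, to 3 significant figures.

a ≈ 18700 km

r = 1.622×10⁷ m.
Vis-viva rearranged: 1/a = 2/r − v²/μ = 1.233×10⁻⁷ − 6.973×10⁻⁸ = 5.358×10⁻⁸ m⁻¹.
a = 1.867×10⁷ m = 18665 km.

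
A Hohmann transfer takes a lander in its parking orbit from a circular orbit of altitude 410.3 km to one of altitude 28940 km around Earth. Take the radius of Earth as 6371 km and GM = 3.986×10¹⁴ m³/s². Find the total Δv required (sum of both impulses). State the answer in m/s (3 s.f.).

r₁ = 6371 + 410.3 = 6781.3 km = 6.7813×10⁶ m.
r₂ = 6371 + 28940 = 35311 km = 3.5311×10⁷ m.
Transfer ellipse a_t = (r₁ + r₂)/2 = 2.105×10⁷ m.
At r₁: circular v_c1 = √(μ/r₁) = 7667 m/s; transfer-perigee v_p = √[μ(2/r₁ − 1/a_t)] = 9931 m/s.
Δv₁ = v_p − v_c1 = 2264 m/s.
At r₂: circular v_c2 = √(μ/r₂) = 3360 m/s; transfer-apogee v_a = √[μ(2/r₂ − 1/a_t)] = 1907 m/s.
Δv₂ = v_c2 − v_a = 1453 m/s.
Total Δv = Δv₁ + Δv₂ = 3717 m/s.

Δv_total ≈ 3720 m/s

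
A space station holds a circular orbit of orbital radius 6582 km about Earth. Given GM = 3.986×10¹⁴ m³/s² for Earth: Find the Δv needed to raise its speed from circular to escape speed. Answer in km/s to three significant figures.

Δv ≈ 3.22 km/s

r = 6582 km = 6.582×10⁶ m.
Circular speed v_c = √(μ/r) = 7782 m/s.
Escape speed v_esc = √(2μ/r) = √2 × v_c = 11010 m/s.
Δv = v_esc − v_c = 3223 m/s = 3.223 km/s.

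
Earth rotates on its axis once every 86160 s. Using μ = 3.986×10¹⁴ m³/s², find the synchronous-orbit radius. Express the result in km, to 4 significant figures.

A synchronous orbit has period T, so by Kepler's third law a = (μT²/4π²)^(1/3).
μT²/4π² = 3.986×10¹⁴ × (8.616×10⁴)² / 39.48 = 7.495×10²² m³.
a = 4.216×10⁷ m = 42163 km.

r_sync ≈ 42160 km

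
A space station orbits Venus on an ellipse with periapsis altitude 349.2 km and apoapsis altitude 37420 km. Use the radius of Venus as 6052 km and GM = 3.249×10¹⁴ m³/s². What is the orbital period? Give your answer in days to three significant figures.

r_p = 6052 + 349.2 = 6401.2 km = 6.4012×10⁶ m.
r_a = 6052 + 37420 = 43472 km = 4.3472×10⁷ m.
Semi-major axis a = (r_p + r_a)/2 = (6401.2 + 43472)/2 = 24937 km = 2.494×10⁷ m.
By Kepler's third law T = 2π√(a³/μ) = 2π × 6.908×10³ = 4.341×10⁴ s.
= 0.5024 days.

T ≈ 0.502 days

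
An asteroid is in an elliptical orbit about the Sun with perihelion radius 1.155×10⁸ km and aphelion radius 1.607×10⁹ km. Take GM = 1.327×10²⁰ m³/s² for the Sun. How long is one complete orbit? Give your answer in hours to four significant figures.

Semi-major axis a = (r_p + r_a)/2 = (1.1550×10⁸ + 1.6070×10⁹)/2 = 8.6125×10⁸ km = 8.612×10¹¹ m.
By Kepler's third law T = 2π√(a³/μ) = 2π × 6.938×10⁷ = 4.360×10⁸ s.
= 1.211×10⁵ hours.

T ≈ 121100 hours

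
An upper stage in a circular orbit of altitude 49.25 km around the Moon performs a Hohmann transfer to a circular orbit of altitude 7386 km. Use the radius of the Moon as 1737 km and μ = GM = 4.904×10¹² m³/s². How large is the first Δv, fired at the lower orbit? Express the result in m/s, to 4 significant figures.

r₁ = 1737 + 49.25 = 1786.2 km = 1.7862×10⁶ m.
r₂ = 1737 + 7386 = 9123.0 km = 9.1230×10⁶ m.
Transfer ellipse a_t = (r₁ + r₂)/2 = 5.455×10⁶ m.
At r₁: circular v_c1 = √(μ/r₁) = 1657 m/s; transfer-perilune v_p = √[μ(2/r₁ − 1/a_t)] = 2143 m/s.
Δv₁ = v_p − v_c1 = 485.9 m/s.

Δv ≈ 485.9 m/s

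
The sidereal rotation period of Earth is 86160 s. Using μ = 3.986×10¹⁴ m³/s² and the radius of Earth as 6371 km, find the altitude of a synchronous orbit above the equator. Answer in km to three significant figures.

A synchronous orbit has period T, so by Kepler's third law a = (μT²/4π²)^(1/3).
μT²/4π² = 3.986×10¹⁴ × (8.616×10⁴)² / 39.48 = 7.495×10²² m³.
a = 4.216×10⁷ m = 42163 km.
Altitude h = a − R = 42163 − 6371 = 35792 km.

h_sync ≈ 35800 km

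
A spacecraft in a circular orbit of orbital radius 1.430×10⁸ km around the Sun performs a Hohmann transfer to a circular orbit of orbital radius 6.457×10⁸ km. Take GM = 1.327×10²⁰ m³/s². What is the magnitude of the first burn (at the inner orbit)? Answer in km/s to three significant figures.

Δv ≈ 8.52 km/s

r₁ = 1.430×10⁸ km = 1.430×10¹¹ m.
r₂ = 6.457×10⁸ km = 6.457×10¹¹ m.
Transfer ellipse a_t = (r₁ + r₂)/2 = 3.944×10¹¹ m.
At r₁: circular v_c1 = √(μ/r₁) = 30460 m/s; transfer-perihelion v_p = √[μ(2/r₁ − 1/a_t)] = 38980 m/s.
Δv₁ = v_p − v_c1 = 8517 m/s.
= 8.517 km/s.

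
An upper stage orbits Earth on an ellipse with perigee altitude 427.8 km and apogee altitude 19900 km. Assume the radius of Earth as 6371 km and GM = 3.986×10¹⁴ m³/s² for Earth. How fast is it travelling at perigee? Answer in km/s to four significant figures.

r_p = 6371 + 427.8 = 6798.8 km = 6.7988×10⁶ m.
r_a = 6371 + 19900 = 26271 km = 2.6271×10⁷ m.
Semi-major axis a = (r_p + r_a)/2 = 16535 km = 1.653×10⁷ m.
Vis-viva: v² = μ(2/r − 1/a) = 3.986×10¹⁴ × (2.942×10⁻⁷ − 6.048×10⁻⁸) = 9.315×10⁷ m²/s².
v = 9651 m/s = 9.651 km/s.

v ≈ 9.651 km/s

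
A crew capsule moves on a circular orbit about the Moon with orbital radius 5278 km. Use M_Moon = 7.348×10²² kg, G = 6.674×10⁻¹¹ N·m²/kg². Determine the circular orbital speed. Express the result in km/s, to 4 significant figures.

v ≈ 0.9639 km/s

μ = GM = 6.674×10⁻¹¹ × 7.348×10²² = 4.904×10¹² m³/s².
r = 5278 km = 5.278×10⁶ m.
For a circular orbit v = √(μ/r) = √(4.904×10¹² / 5.278×10⁶) = √(9.292×10⁵) = 963.9 m/s.
That is 0.9639 km/s.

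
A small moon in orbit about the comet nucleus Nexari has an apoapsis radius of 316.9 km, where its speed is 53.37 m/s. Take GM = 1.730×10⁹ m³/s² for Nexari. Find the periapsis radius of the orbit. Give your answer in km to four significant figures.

periapsis radius ≈ 111.9 km

r_a = 3.169×10⁵ m.
Specific energy ε = v²/2 − μ/r = -4.035×10³ J/kg, so a = −μ/(2ε) = 2.144×10⁵ m.
The apsides satisfy r_p + r_a = 2a, so the periapsis radius is 2a − r_a = 1.119×10⁵ m = 111.85 km.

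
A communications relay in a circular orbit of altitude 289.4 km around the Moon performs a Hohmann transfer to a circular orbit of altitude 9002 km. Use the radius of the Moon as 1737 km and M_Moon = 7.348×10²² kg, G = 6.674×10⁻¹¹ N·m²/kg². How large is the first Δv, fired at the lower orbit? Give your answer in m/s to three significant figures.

Δv ≈ 462 m/s

μ = GM = 6.674×10⁻¹¹ × 7.348×10²² = 4.904×10¹² m³/s².
r₁ = 1737 + 289.4 = 2026.4 km = 2.0264×10⁶ m.
r₂ = 1737 + 9002 = 10739 km = 1.0739×10⁷ m.
Transfer ellipse a_t = (r₁ + r₂)/2 = 6.383×10⁶ m.
At r₁: circular v_c1 = √(μ/r₁) = 1556 m/s; transfer-perilune v_p = √[μ(2/r₁ − 1/a_t)] = 2018 m/s.
Δv₁ = v_p − v_c1 = 462.2 m/s.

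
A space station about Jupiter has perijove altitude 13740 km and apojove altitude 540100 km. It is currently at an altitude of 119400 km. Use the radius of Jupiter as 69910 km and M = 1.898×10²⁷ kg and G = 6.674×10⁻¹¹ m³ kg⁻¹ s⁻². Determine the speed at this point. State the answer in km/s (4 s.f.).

v ≈ 31.19 km/s

μ = GM = 6.674×10⁻¹¹ × 1.898×10²⁷ = 1.267×10¹⁷ m³/s².
r_p = 69910 + 13740 = 83650 km = 8.3650×10⁷ m.
r_a = 69910 + 540100 = 610010 km = 6.1001×10⁸ m.
r = 69910 + 119400 = 1.8931×10⁵ km = 1.893×10⁸ m.
Semi-major axis a = (r_p + r_a)/2 = 3.4683×10⁵ km = 3.468×10⁸ m.
Vis-viva: v² = μ(2/r − 1/a) = 1.267×10¹⁷ × (1.056×10⁻⁸ − 2.883×10⁻⁹) = 9.730×10⁸ m²/s².
v = 31190 m/s = 31.19 km/s.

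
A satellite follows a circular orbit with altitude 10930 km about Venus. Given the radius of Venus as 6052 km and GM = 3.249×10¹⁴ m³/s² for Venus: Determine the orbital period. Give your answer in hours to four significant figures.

T ≈ 6.776 hours

r = 6052 + 10930 = 16982 km = 1.6982×10⁷ m.
Kepler's third law: T = 2π√(r³/μ) = 2π√((1.698×10⁷)³ / 3.249×10¹⁴).
r³/μ = 1.507×10⁷ s², so T = 2π × 3.882×10³ = 2.439×10⁴ s.
Converting: 2.439×10⁴ s ÷ 3600 = 6.776 hours.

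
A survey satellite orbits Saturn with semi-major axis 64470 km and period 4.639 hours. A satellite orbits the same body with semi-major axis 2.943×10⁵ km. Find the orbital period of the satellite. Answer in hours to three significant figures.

Kepler's third law: T² ∝ a³, so T₂ = T₁ (a₂/a₁)^(3/2).
a₂/a₁ = 4.565, (a₂/a₁)^(3/2) = 9.753.
T₂ = 4.639 × 9.753 = 45.25 hours.

T₂ ≈ 45.2 hours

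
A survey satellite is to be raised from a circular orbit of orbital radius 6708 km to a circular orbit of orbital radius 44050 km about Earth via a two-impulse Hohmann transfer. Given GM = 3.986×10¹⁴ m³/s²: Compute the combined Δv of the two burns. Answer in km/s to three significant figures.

Δv_total ≈ 3.91 km/s

r₁ = 6708 km = 6.708×10⁶ m.
r₂ = 44050 km = 4.405×10⁷ m.
Transfer ellipse a_t = (r₁ + r₂)/2 = 2.538×10⁷ m.
At r₁: circular v_c1 = √(μ/r₁) = 7709 m/s; transfer-perigee v_p = √[μ(2/r₁ − 1/a_t)] = 10160 m/s.
Δv₁ = v_p − v_c1 = 2447 m/s.
At r₂: circular v_c2 = √(μ/r₂) = 3008 m/s; transfer-apogee v_a = √[μ(2/r₂ − 1/a_t)] = 1547 m/s.
Δv₂ = v_c2 − v_a = 1462 m/s.
Total Δv = Δv₁ + Δv₂ = 3909 m/s = 3.909 km/s.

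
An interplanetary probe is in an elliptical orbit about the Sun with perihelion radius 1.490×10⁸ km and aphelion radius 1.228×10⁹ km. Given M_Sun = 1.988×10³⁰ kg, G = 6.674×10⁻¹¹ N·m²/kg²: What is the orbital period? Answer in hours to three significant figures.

T ≈ 86600 hours

μ = GM = 6.674×10⁻¹¹ × 1.988×10³⁰ = 1.327×10²⁰ m³/s².
Semi-major axis a = (r_p + r_a)/2 = (1.4900×10⁸ + 1.2280×10⁹)/2 = 6.8850×10⁸ km = 6.885×10¹¹ m.
By Kepler's third law T = 2π√(a³/μ) = 2π × 4.960×10⁷ = 3.116×10⁸ s.
= 86560 hours.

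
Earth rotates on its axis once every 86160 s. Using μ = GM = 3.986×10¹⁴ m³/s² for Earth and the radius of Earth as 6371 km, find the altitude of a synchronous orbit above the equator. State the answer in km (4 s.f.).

A synchronous orbit has period T, so by Kepler's third law a = (μT²/4π²)^(1/3).
μT²/4π² = 3.986×10¹⁴ × (8.616×10⁴)² / 39.48 = 7.495×10²² m³.
a = 4.216×10⁷ m = 42163 km.
Altitude h = a − R = 42163 − 6371 = 35792 km.

h_sync ≈ 35790 km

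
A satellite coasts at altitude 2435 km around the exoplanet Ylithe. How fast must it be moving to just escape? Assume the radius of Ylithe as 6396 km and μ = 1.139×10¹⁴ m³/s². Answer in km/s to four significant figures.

v_esc ≈ 5.079 km/s

r = 6396 + 2435 = 8831.0 km = 8.8310×10⁶ m.
Escape speed v_esc = √(2μ/r) = √(2 × 1.139×10¹⁴ / 8.831×10⁶) = √(2.580×10⁷) = 5079 m/s.
= 5.079 km/s.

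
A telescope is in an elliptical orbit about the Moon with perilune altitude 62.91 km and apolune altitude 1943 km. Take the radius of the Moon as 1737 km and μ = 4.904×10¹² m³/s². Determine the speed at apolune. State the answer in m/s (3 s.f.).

r_p = 1737 + 62.91 = 1799.9 km = 1.7999×10⁶ m.
r_a = 1737 + 1943 = 3680.0 km = 3.6800×10⁶ m.
Semi-major axis a = (r_p + r_a)/2 = 2740.0 km = 2.740×10⁶ m.
Vis-viva: v² = μ(2/r − 1/a) = 4.904×10¹² × (5.435×10⁻⁷ − 3.650×10⁻⁷) = 8.754×10⁵ m²/s².
v = 935.6 m/s.

v ≈ 936 m/s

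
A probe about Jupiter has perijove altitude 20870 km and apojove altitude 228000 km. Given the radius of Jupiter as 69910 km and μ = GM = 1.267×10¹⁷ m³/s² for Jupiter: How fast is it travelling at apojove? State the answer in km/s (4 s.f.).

r_p = 69910 + 20870 = 90780 km = 9.0780×10⁷ m.
r_a = 69910 + 228000 = 297910 km = 2.9791×10⁸ m.
Semi-major axis a = (r_p + r_a)/2 = 1.9434×10⁵ km = 1.943×10⁸ m.
Vis-viva: v² = μ(2/r − 1/a) = 1.267×10¹⁷ × (6.713×10⁻⁹ − 5.145×10⁻⁹) = 1.987×10⁸ m²/s².
v = 14090 m/s = 14.09 km/s.

v ≈ 14.09 km/s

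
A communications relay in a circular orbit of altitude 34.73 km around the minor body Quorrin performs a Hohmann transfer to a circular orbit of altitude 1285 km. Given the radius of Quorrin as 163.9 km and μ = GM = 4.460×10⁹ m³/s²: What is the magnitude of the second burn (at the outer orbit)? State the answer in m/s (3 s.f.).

r₁ = 163.9 + 34.73 = 198.63 km = 1.9863×10⁵ m.
r₂ = 163.9 + 1285 = 1448.9 km = 1.4489×10⁶ m.
Transfer ellipse a_t = (r₁ + r₂)/2 = 8.238×10⁵ m.
At r₁: circular v_c1 = √(μ/r₁) = 149.8 m/s; transfer-periapsis v_p = √[μ(2/r₁ − 1/a_t)] = 198.7 m/s.
At r₂: circular v_c2 = √(μ/r₂) = 55.48 m/s; transfer-apoapsis v_a = √[μ(2/r₂ − 1/a_t)] = 27.24 m/s.
Δv₂ = v_c2 − v_a = 28.24 m/s.

Δv ≈ 28.2 m/s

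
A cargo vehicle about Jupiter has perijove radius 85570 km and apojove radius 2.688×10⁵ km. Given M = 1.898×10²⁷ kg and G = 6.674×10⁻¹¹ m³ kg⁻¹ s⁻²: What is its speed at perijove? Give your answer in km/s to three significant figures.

μ = GM = 6.674×10⁻¹¹ × 1.898×10²⁷ = 1.267×10¹⁷ m³/s².
Semi-major axis a = (r_p + r_a)/2 = 1.7718×10⁵ km = 1.772×10⁸ m.
Vis-viva: v² = μ(2/r − 1/a) = 1.267×10¹⁷ × (2.337×10⁻⁸ − 5.644×10⁻⁹) = 2.246×10⁹ m²/s².
v = 47390 m/s = 47.39 km/s.

v ≈ 47.4 km/s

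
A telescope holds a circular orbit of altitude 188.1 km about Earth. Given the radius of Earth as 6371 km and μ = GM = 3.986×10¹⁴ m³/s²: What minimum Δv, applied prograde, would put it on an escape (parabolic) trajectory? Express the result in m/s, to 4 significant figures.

Δv ≈ 3229 m/s

r = 6371 + 188.1 = 6559.1 km = 6.5591×10⁶ m.
Circular speed v_c = √(μ/r) = 7796 m/s.
Escape speed v_esc = √(2μ/r) = √2 × v_c = 11020 m/s.
Δv = v_esc − v_c = 3229 m/s.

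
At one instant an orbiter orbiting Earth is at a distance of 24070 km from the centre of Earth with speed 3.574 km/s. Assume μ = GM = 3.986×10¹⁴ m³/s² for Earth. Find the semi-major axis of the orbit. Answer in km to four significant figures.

a ≈ 19590 km

r = 2.407×10⁷ m.
Vis-viva rearranged: 1/a = 2/r − v²/μ = 8.309×10⁻⁸ − 3.205×10⁻⁸ = 5.105×10⁻⁸ m⁻¹.
a = 1.959×10⁷ m = 19591 km.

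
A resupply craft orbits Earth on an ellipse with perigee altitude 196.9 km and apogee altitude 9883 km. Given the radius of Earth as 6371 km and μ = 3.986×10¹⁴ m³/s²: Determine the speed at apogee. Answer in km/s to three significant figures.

v ≈ 3.76 km/s

r_p = 6371 + 196.9 = 6567.9 km = 6.5679×10⁶ m.
r_a = 6371 + 9883 = 16254 km = 1.6254×10⁷ m.
Semi-major axis a = (r_p + r_a)/2 = 11411 km = 1.141×10⁷ m.
Vis-viva: v² = μ(2/r − 1/a) = 3.986×10¹⁴ × (1.230×10⁻⁷ − 8.764×10⁻⁸) = 1.412×10⁷ m²/s².
v = 3757 m/s = 3.757 km/s.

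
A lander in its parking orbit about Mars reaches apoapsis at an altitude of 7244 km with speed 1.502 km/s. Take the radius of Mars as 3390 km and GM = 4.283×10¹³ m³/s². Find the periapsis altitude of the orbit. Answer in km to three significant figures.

periapsis altitude ≈ 747 km

r_a = 3390 + 7244 = 10634 km = 1.063×10⁷ m.
Specific energy ε = v²/2 − μ/r = -2.900×10⁶ J/kg, so a = −μ/(2ε) = 7.385×10⁶ m.
The apsides satisfy r_p + r_a = 2a, so the periapsis radius is 2a − r_a = 4.137×10⁶ m = 4136.8 km.
Periapsis altitude = 4136.8 − 3390 = 746.77 km.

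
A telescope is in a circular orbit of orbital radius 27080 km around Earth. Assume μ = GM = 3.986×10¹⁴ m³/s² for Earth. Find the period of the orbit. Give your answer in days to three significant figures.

T ≈ 0.513 days

r = 27080 km = 2.708×10⁷ m.
Kepler's third law: T = 2π√(r³/μ) = 2π√((2.708×10⁷)³ / 3.986×10¹⁴).
r³/μ = 4.982×10⁷ s², so T = 2π × 7.058×10³ = 4.435×10⁴ s.
Converting: 4.435×10⁴ s ÷ 86400 = 0.5133 days.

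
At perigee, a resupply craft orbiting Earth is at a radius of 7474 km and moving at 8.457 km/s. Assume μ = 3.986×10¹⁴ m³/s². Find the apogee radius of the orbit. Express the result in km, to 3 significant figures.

apogee radius ≈ 15200 km

r_p = 7.474×10⁶ m.
Specific energy ε = v²/2 − μ/r = -1.757×10⁷ J/kg, so a = −μ/(2ε) = 1.134×10⁷ m.
The apsides satisfy r_p + r_a = 2a, so the apogee radius is 2a − r_p = 1.521×10⁷ m = 15211 km.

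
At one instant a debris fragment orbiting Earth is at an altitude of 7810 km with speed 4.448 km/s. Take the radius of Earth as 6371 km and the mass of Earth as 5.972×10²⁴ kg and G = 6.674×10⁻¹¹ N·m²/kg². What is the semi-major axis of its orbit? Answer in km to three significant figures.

a ≈ 10900 km

μ = GM = 6.674×10⁻¹¹ × 5.972×10²⁴ = 3.986×10¹⁴ m³/s².
r = 6371 + 7810 = 14181 km = 1.418×10⁷ m.
Vis-viva rearranged: 1/a = 2/r − v²/μ = 1.410×10⁻⁷ − 4.964×10⁻⁸ = 9.139×10⁻⁸ m⁻¹.
a = 1.094×10⁷ m = 10942 km.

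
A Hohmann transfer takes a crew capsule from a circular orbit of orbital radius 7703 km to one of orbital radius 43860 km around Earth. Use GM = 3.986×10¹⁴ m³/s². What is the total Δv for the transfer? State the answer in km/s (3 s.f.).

Δv_total ≈ 3.56 km/s

r₁ = 7703 km = 7.703×10⁶ m.
r₂ = 43860 km = 4.386×10⁷ m.
Transfer ellipse a_t = (r₁ + r₂)/2 = 2.578×10⁷ m.
At r₁: circular v_c1 = √(μ/r₁) = 7193 m/s; transfer-perigee v_p = √[μ(2/r₁ − 1/a_t)] = 9383 m/s.
Δv₁ = v_p − v_c1 = 2189 m/s.
At r₂: circular v_c2 = √(μ/r₂) = 3015 m/s; transfer-apogee v_a = √[μ(2/r₂ − 1/a_t)] = 1648 m/s.
Δv₂ = v_c2 − v_a = 1367 m/s.
Total Δv = Δv₁ + Δv₂ = 3556 m/s = 3.556 km/s.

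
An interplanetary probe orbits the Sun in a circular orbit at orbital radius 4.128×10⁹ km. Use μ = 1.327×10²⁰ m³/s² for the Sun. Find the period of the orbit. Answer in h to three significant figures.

r = 4.128×10⁹ km = 4.128×10¹² m.
Kepler's third law: T = 2π√(r³/μ) = 2π√((4.128×10¹²)³ / 1.327×10²⁰).
r³/μ = 5.301×10¹⁷ s², so T = 2π × 7.281×10⁸ = 4.575×10⁹ s.
Converting: 4.575×10⁹ s ÷ 3600 = 1.271×10⁶ h.

T ≈ 1270000 h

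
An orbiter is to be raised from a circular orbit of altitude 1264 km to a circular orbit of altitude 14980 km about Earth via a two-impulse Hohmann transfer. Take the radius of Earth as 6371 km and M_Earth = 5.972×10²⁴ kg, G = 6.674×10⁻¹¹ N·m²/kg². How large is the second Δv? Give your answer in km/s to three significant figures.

Δv ≈ 1.18 km/s

μ = GM = 6.674×10⁻¹¹ × 5.972×10²⁴ = 3.986×10¹⁴ m³/s².
r₁ = 6371 + 1264 = 7635.0 km = 7.6350×10⁶ m.
r₂ = 6371 + 14980 = 21351 km = 2.1351×10⁷ m.
Transfer ellipse a_t = (r₁ + r₂)/2 = 1.449×10⁷ m.
At r₁: circular v_c1 = √(μ/r₁) = 7225 m/s; transfer-perigee v_p = √[μ(2/r₁ − 1/a_t)] = 8770 m/s.
At r₂: circular v_c2 = √(μ/r₂) = 4321 m/s; transfer-apogee v_a = √[μ(2/r₂ − 1/a_t)] = 3136 m/s.
Δv₂ = v_c2 − v_a = 1185 m/s.
= 1.185 km/s.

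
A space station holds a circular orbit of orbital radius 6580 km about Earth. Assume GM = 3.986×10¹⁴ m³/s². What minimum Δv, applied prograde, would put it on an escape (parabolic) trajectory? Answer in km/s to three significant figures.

r = 6580 km = 6.580×10⁶ m.
Circular speed v_c = √(μ/r) = 7783 m/s.
Escape speed v_esc = √(2μ/r) = √2 × v_c = 11010 m/s.
Δv = v_esc − v_c = 3224 m/s = 3.224 km/s.

Δv ≈ 3.22 km/s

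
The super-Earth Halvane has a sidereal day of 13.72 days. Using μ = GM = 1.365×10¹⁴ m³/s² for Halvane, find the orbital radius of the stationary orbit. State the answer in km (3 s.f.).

r_sync ≈ 1.69×10⁵ km

T = 13.72 days = 1.185×10⁶ s.
A synchronous orbit has period T, so by Kepler's third law a = (μT²/4π²)^(1/3).
μT²/4π² = 1.365×10¹⁴ × (1.185×10⁶)² / 39.48 = 4.859×10²⁴ m³.
a = 1.694×10⁸ m = 1.6937×10⁵ km.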